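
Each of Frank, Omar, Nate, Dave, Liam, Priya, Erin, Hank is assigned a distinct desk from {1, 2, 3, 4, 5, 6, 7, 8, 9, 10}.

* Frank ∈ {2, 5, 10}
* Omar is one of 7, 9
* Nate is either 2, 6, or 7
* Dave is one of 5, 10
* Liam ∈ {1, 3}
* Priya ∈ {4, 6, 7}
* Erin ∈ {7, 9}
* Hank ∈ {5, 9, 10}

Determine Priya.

4

Omar and Erin between them cover only {7, 9} — a naked pair. Remove those values from Nate, Priya, Hank.
The 2 variables Dave and Hank are confined to {5, 10}, which locks those values in; drop them from Frank.
Frank must be 2 (only option left). Strike 2 from Nate.
That leaves Nate = 6. Eliminate 6 elsewhere: Priya.
So Priya = 4.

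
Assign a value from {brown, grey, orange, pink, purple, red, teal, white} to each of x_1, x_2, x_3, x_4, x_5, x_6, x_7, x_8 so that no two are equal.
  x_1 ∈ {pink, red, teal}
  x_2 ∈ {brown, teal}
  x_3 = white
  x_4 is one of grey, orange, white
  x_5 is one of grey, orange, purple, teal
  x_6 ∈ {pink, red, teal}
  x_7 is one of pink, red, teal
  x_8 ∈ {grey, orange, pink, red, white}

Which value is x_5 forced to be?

x_3's domain is down to {white}, so x_3 = white. Eliminate white elsewhere: x_4, x_8.
The 7 still-open variables draw from only 7 values {brown, grey, orange, pink, purple, red, teal}, so each is used; only x_2 can be brown, hence x_2 = brown.
The 6 still-open variables together cover exactly {grey, orange, pink, purple, red, teal} — 6 values for 6 variables — and purple appears only in x_5's list, so x_5 = purple.

purple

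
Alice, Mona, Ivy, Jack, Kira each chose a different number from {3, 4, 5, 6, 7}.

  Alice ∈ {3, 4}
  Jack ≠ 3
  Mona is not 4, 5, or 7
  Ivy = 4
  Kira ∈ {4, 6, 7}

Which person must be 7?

Ivy must be 4 (only option left). Eliminate 4 elsewhere: Alice, Jack, Kira.
Alice's domain is down to {3}, so Alice = 3. Strike 3 from Mona.
That leaves Mona = 6. Remove 6 from Jack, Kira.
So 7 goes to Kira.

Kira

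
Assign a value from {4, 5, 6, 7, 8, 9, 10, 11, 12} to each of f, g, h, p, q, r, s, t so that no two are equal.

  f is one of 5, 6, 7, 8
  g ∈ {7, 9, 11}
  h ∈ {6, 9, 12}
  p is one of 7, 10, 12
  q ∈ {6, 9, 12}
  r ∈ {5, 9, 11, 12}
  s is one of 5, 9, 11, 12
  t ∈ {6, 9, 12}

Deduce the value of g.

The 8 variables together cover exactly {5, 6, 7, 8, 9, 10, 11, 12} — 8 values for 8 variables — and 8 appears only in f's list, so f = 8.
Among the 7 still-open variables, 10 fits only p (and all 7 values in {5, 6, 7, 9, 10, 11, 12} must be used), so p = 10.
Among the 6 still-open variables, 7 fits only g (and all 6 values in {5, 6, 7, 9, 11, 12} must be used), so g = 7.

7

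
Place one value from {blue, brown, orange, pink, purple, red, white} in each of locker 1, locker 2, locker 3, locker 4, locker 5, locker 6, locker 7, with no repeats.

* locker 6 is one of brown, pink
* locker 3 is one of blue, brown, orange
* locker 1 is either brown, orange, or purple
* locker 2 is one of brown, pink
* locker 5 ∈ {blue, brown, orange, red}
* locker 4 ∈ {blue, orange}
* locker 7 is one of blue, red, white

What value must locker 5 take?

red

Among the 7 variables, purple fits only locker 1 (and all 7 values in {blue, brown, orange, pink, purple, red, white} must be used), so locker 1 = purple.
Among the 6 still-open variables, white fits only locker 7 (and all 6 values in {blue, brown, orange, pink, red, white} must be used), so locker 7 = white.
Among the 5 still-open variables, red fits only locker 5 (and all 5 values in {blue, brown, orange, pink, red} must be used), so locker 5 = red.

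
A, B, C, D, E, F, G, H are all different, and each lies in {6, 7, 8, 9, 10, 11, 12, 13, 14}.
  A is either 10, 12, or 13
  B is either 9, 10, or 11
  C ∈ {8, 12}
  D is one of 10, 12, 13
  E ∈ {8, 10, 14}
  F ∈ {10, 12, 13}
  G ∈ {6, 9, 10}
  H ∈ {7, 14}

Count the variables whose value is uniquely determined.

3

A, D, F share exactly the 3 values {10, 12, 13}; by pigeonhole those values go to them, so strike 10, 12, 13 from B, C, E, G.
C has just one choice, so C = 8. Eliminate 8 elsewhere: E.
E's domain is down to {14}, so E = 14. So H can't be 14.
H must be 7 (only option left).
Determined: C=8, E=14, H=7. The other variables each still have more than one consistent value. That makes 3.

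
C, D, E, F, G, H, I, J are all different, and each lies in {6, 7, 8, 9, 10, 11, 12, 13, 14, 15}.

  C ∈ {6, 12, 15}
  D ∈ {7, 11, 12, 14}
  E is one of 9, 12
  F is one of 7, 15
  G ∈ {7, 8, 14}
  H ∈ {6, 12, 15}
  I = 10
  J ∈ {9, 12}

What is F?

7

I's domain is down to {10}, so I = 10.
E and J between them cover only {9, 12} — a naked pair. Remove those values from C, D, H.
C and H share exactly the 2 values {6, 15}; by pigeonhole those values go to them, so strike 6, 15 from F.
So F = 7.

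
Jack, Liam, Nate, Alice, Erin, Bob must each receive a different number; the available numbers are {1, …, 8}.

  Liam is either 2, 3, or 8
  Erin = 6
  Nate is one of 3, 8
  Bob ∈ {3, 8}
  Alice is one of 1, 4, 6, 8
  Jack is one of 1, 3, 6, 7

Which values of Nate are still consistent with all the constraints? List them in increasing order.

3, 8

Erin's domain is down to {6}, so Erin = 6. Strike 6 from Jack, Alice.
Nate and Bob between them cover only {3, 8} — a naked pair. Remove those values from Jack, Liam, Alice.
Liam's domain is down to {2}, so Liam = 2.
No further eliminations apply; Nate can still be any of 3, 8.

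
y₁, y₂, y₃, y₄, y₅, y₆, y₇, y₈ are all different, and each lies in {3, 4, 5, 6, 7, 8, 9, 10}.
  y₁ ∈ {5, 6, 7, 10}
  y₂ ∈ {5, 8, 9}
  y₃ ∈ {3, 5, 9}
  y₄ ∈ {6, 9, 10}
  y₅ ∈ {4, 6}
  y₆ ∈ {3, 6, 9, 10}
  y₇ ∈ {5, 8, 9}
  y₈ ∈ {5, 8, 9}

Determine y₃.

3

Among the 8 variables, 4 fits only y₅ (and all 8 values in {3, 4, 5, 6, 7, 8, 9, 10} must be used), so y₅ = 4.
The 7 still-open variables together cover exactly {3, 5, 6, 7, 8, 9, 10} — 7 values for 7 variables — and 7 appears only in y₁'s list, so y₁ = 7.
y₂, y₇, y₈ between them cover only {5, 8, 9} — a naked triple. Remove those values from y₃, y₄, y₆.
So y₃ = 3.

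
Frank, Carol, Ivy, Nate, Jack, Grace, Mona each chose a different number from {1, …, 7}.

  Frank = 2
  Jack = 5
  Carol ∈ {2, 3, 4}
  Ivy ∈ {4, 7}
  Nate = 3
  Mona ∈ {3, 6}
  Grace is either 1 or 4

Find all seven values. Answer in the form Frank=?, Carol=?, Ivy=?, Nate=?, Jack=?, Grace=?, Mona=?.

Frank=2, Carol=4, Ivy=7, Nate=3, Jack=5, Grace=1, Mona=6

Frank has just one choice, so Frank = 2. So Carol can't be 2.
Nate must be 3 (only option left). Eliminate 3 elsewhere: Carol, Mona.
Jack has just one choice, so Jack = 5.
Mona must be 6 (only option left).
That leaves Carol = 4. Eliminate 4 elsewhere: Ivy, Grace.
Ivy must be 7 (only option left).
Grace's domain is down to {1}, so Grace = 1.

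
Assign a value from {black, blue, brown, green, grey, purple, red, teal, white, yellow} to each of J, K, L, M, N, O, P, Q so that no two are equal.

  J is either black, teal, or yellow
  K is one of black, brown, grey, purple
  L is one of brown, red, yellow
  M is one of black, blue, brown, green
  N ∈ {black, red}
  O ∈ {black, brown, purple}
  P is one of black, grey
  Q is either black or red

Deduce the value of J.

teal

The 2 variables N and Q are confined to {black, red}, which locks those values in; drop them from J, K, L, M, O, P.
P must be grey (only option left). Strike grey from K.
K and O share exactly the 2 values {brown, purple}; by pigeonhole those values go to them, so strike brown, purple from L, M.
L must be yellow (only option left). Remove yellow from J.
So J = teal.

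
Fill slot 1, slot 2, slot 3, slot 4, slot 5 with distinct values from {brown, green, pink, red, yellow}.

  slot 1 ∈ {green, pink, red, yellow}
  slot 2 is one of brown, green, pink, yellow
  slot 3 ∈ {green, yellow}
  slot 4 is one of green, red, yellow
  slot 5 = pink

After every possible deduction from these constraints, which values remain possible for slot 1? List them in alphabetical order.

green, red, yellow

slot 5 has just one choice, so slot 5 = pink. So slot 1, slot 2 can't be pink.
Among the 4 still-open variables, brown fits only slot 2 (and all 4 values in {brown, green, red, yellow} must be used), so slot 2 = brown.
No further eliminations apply; slot 1 can still be any of green, red, yellow.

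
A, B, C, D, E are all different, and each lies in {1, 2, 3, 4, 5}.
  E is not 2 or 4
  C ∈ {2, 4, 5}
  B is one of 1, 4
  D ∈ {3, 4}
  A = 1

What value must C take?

2

A has just one choice, so A = 1. Remove 1 from B, E.
B must be 4 (only option left). Eliminate 4 elsewhere: C, D.
D must be 3 (only option left). So E can't be 3.
E's domain is down to {5}, so E = 5. So C can't be 5.
So C = 2.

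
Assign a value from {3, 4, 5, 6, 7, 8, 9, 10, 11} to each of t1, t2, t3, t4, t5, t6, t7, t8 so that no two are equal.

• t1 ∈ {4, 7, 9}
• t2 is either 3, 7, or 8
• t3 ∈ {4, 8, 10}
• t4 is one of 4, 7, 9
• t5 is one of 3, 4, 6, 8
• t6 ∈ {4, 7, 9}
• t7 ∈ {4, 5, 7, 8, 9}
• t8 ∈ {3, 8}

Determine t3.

10

Among the 8 variables, 5 fits only t7 (and all 8 values in {3, 4, 5, 6, 7, 8, 9, 10} must be used), so t7 = 5.
The 7 still-open variables together cover exactly {3, 4, 6, 7, 8, 9, 10} — 7 values for 7 variables — and 6 appears only in t5's list, so t5 = 6.
The 6 still-open variables draw from only 6 values {3, 4, 7, 8, 9, 10}, so each is used; only t3 can be 10, hence t3 = 10.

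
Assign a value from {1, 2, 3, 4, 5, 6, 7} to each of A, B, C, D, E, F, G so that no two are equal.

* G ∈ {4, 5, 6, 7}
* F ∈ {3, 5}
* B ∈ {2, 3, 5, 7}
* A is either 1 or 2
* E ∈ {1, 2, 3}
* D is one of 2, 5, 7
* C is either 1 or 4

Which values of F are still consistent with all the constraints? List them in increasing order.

The 7 variables draw from only 7 values {1, 2, 3, 4, 5, 6, 7}, so each is used; only G can be 6, hence G = 6.
The 6 still-open variables together cover exactly {1, 2, 3, 4, 5, 7} — 6 values for 6 variables — and 4 appears only in C's list, so C = 4.
No further eliminations apply; F can still be any of 3, 5.

3, 5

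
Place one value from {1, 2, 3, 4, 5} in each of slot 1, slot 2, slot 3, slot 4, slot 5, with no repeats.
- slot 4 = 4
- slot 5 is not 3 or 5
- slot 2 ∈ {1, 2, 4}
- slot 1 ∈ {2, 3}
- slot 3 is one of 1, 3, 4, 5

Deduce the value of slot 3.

5

slot 4 has just one choice, so slot 4 = 4. Strike 4 from slot 2, slot 3, slot 5.
The 4 still-open variables draw from only 4 values {1, 2, 3, 5}, so each is used; only slot 3 can be 5, hence slot 3 = 5.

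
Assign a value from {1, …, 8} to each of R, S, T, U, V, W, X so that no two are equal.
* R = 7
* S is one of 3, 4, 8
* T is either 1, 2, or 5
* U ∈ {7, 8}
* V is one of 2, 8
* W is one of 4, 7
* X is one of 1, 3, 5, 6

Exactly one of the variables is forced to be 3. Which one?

S

R has just one choice, so R = 7. Eliminate 7 elsewhere: U, W.
U has just one choice, so U = 8. Remove 8 from S, V.
V's domain is down to {2}, so V = 2. Eliminate 2 elsewhere: T.
W has just one choice, so W = 4. Remove 4 from S.
So 3 goes to S.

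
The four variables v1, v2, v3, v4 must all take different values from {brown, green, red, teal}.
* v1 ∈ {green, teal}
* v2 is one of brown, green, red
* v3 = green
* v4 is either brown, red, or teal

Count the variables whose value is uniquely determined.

2

v3's domain is down to {green}, so v3 = green. Remove green from v1, v2.
v1 must be teal (only option left). Eliminate teal elsewhere: v4.
Determined: v1=teal, v3=green. The other variables each still have more than one consistent value. That makes 2.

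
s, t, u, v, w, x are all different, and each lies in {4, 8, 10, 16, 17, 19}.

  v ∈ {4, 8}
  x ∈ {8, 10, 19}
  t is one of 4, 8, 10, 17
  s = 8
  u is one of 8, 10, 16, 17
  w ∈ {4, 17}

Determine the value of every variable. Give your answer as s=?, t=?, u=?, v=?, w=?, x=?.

s must be 8 (only option left). Eliminate 8 elsewhere: t, u, v, x.
v must be 4 (only option left). Remove 4 from t, w.
w's domain is down to {17}, so w = 17. Strike 17 from t, u.
t must be 10 (only option left). Eliminate 10 elsewhere: u, x.
u must be 16 (only option left).
x's domain is down to {19}, so x = 19.

s=8, t=10, u=16, v=4, w=17, x=19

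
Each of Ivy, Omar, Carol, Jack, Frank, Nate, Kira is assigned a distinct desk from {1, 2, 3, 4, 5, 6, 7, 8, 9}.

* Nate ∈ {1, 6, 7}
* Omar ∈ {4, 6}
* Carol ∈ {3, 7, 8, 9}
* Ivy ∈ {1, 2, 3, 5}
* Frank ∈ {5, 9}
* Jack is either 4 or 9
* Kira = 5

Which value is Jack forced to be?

4

Kira's domain is down to {5}, so Kira = 5. Eliminate 5 elsewhere: Ivy, Frank.
Frank must be 9 (only option left). Strike 9 from Carol, Jack.
So Jack = 4.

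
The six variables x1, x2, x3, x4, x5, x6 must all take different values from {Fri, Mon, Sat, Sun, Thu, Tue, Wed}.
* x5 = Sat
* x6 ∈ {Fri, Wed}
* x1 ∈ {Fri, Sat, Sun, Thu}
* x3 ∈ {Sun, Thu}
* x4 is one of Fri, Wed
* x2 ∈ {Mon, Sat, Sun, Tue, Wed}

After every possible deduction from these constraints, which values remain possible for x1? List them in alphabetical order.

x5 must be Sat (only option left). Strike Sat from x1, x2.
The 2 variables x4 and x6 are confined to {Fri, Wed}, which locks those values in; drop them from x1, x2.
The 2 variables x1 and x3 are confined to {Sun, Thu}, which locks those values in; drop them from x2.
No further eliminations apply; x1 can still be any of Sun, Thu.

Sun, Thu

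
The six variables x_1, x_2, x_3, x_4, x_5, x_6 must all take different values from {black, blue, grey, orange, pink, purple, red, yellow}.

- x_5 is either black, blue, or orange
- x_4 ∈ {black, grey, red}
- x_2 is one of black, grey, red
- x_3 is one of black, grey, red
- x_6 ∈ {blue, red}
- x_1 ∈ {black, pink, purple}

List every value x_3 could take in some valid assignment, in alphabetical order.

x_2, x_3, x_4 between them cover only {black, grey, red} — a naked triple. Remove those values from x_1, x_5, x_6.
x_6 must be blue (only option left). Strike blue from x_5.
x_5 has just one choice, so x_5 = orange.
No further eliminations apply; x_3 can still be any of black, grey, red.

black, grey, red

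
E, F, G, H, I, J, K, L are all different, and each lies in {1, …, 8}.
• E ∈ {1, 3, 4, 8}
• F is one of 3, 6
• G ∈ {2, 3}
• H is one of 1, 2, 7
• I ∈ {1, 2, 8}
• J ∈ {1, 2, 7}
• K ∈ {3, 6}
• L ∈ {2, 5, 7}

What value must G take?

2

The 8 variables together cover exactly {1, 2, 3, 4, 5, 6, 7, 8} — 8 values for 8 variables — and 4 appears only in E's list, so E = 4.
The 7 still-open variables draw from only 7 values {1, 2, 3, 5, 6, 7, 8}, so each is used; only L can be 5, hence L = 5.
The 6 still-open variables together cover exactly {1, 2, 3, 6, 7, 8} — 6 values for 6 variables — and 8 appears only in I's list, so I = 8.
F and K share exactly the 2 values {3, 6}; by pigeonhole those values go to them, so strike 3, 6 from G.
So G = 2.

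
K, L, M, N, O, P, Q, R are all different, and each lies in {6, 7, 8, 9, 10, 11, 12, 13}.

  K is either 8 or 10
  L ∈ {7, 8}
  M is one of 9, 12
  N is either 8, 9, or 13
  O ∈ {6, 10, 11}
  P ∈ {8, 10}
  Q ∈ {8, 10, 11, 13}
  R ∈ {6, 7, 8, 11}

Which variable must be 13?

Q

Among the 8 variables, 12 fits only M (and all 8 values in {6, 7, 8, 9, 10, 11, 12, 13} must be used), so M = 12.
The 7 still-open variables together cover exactly {6, 7, 8, 9, 10, 11, 13} — 7 values for 7 variables — and 9 appears only in N's list, so N = 9.
The 6 still-open variables together cover exactly {6, 7, 8, 10, 11, 13} — 6 values for 6 variables — and 13 appears only in Q's list, so Q = 13.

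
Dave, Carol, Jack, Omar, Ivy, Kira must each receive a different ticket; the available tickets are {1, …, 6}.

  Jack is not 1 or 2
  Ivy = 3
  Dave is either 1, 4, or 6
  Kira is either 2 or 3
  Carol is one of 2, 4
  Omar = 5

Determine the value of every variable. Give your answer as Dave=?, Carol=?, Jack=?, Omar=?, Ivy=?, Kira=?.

Omar must be 5 (only option left). So Jack can't be 5.
That leaves Ivy = 3. Strike 3 from Jack, Kira.
That leaves Kira = 2. So Carol can't be 2.
Carol has just one choice, so Carol = 4. Eliminate 4 elsewhere: Dave, Jack.
Jack has just one choice, so Jack = 6. Remove 6 from Dave.
Dave's domain is down to {1}, so Dave = 1.

Dave=1, Carol=4, Jack=6, Omar=5, Ivy=3, Kira=2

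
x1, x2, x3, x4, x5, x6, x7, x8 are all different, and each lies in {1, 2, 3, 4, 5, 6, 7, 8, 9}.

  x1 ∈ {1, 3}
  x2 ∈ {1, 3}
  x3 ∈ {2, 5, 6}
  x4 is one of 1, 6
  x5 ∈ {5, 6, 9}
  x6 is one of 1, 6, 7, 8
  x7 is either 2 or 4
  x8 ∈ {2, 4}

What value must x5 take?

x1 and x2 share exactly the 2 values {1, 3}; by pigeonhole those values go to them, so strike 1, 3 from x4, x6.
That leaves x4 = 6. Strike 6 from x3, x5, x6.
The 2 variables x7 and x8 are confined to {2, 4}, which locks those values in; drop them from x3.
x3 must be 5 (only option left). So x5 can't be 5.
So x5 = 9.

9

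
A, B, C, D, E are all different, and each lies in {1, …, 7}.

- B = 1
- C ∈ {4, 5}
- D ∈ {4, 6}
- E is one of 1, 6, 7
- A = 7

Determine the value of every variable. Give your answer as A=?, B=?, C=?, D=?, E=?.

A has just one choice, so A = 7. Strike 7 from E.
B must be 1 (only option left). Strike 1 from E.
That leaves E = 6. So D can't be 6.
D's domain is down to {4}, so D = 4. Eliminate 4 elsewhere: C.
C has just one choice, so C = 5.

A=7, B=1, C=5, D=4, E=6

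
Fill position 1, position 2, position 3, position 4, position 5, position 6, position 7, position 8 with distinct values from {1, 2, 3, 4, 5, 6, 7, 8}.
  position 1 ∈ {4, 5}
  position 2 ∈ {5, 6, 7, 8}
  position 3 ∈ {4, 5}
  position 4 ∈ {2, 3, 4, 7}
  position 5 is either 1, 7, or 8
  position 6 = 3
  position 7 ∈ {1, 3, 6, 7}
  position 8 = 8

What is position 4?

position 6 has just one choice, so position 6 = 3. Remove 3 from position 4, position 7.
position 8 must be 8 (only option left). So position 2, position 5 can't be 8.
Among the 6 still-open variables, 2 fits only position 4 (and all 6 values in {1, 2, 4, 5, 6, 7} must be used), so position 4 = 2.

2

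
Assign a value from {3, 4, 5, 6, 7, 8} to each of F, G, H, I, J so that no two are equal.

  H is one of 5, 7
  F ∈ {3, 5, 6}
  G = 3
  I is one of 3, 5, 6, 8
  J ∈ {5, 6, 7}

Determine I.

G must be 3 (only option left). Strike 3 from F, I.
The 4 still-open variables draw from only 4 values {5, 6, 7, 8}, so each is used; only I can be 8, hence I = 8.

8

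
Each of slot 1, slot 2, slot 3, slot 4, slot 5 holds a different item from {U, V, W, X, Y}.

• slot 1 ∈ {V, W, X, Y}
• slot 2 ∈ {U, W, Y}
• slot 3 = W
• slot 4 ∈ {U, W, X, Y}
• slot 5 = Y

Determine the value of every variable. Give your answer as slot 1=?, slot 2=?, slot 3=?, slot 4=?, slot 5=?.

slot 3's domain is down to {W}, so slot 3 = W. Strike W from slot 1, slot 2, slot 4.
slot 5 must be Y (only option left). Strike Y from slot 1, slot 2, slot 4.
That leaves slot 2 = U. So slot 4 can't be U.
slot 4 has just one choice, so slot 4 = X. So slot 1 can't be X.
slot 1 has just one choice, so slot 1 = V.

slot 1=V, slot 2=U, slot 3=W, slot 4=X, slot 5=Y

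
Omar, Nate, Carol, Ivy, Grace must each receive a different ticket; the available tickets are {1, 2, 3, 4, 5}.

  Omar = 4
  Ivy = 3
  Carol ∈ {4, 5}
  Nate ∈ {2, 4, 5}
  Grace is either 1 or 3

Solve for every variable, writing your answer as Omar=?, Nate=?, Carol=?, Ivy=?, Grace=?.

Omar=4, Nate=2, Carol=5, Ivy=3, Grace=1

Omar must be 4 (only option left). Eliminate 4 elsewhere: Nate, Carol.
That leaves Carol = 5. Remove 5 from Nate.
Ivy has just one choice, so Ivy = 3. Remove 3 from Grace.
That leaves Grace = 1.
That leaves Nate = 2.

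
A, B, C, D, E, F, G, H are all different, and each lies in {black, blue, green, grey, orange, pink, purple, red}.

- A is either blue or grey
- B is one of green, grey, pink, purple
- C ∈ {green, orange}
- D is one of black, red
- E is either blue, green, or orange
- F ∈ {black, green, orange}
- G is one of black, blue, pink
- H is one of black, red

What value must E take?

The 8 variables together cover exactly {black, blue, green, grey, orange, pink, purple, red} — 8 values for 8 variables — and purple appears only in B's list, so B = purple.
The 7 still-open variables draw from only 7 values {black, blue, green, grey, orange, pink, red}, so each is used; only A can be grey, hence A = grey.
Among the 6 still-open variables, pink fits only G (and all 6 values in {black, blue, green, orange, pink, red} must be used), so G = pink.
Among the 5 still-open variables, blue fits only E (and all 5 values in {black, blue, green, orange, red} must be used), so E = blue.

blue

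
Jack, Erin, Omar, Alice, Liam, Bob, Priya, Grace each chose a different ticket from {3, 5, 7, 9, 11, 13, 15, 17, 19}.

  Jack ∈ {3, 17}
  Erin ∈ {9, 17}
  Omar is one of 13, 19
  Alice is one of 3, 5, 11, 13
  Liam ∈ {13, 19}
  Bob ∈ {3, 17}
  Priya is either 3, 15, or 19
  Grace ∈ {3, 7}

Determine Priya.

Jack and Bob between them cover only {3, 17} — a naked pair. Remove those values from Erin, Alice, Priya, Grace.
That leaves Erin = 9.
That leaves Grace = 7.
The 2 variables Omar and Liam are confined to {13, 19}, which locks those values in; drop them from Alice, Priya.
So Priya = 15.

15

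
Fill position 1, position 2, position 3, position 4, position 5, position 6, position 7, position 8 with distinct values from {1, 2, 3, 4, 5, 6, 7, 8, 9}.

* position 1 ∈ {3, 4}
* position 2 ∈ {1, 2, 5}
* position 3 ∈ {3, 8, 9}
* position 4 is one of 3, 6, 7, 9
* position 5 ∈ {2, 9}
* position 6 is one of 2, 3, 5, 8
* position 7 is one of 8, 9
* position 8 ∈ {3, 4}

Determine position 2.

1

position 1 and position 8 between them cover only {3, 4} — a naked pair. Remove those values from position 3, position 4, position 6.
The 2 variables position 3 and position 7 are confined to {8, 9}, which locks those values in; drop them from position 4, position 5, position 6.
position 5 must be 2 (only option left). Eliminate 2 elsewhere: position 2, position 6.
position 6 must be 5 (only option left). Strike 5 from position 2.
So position 2 = 1.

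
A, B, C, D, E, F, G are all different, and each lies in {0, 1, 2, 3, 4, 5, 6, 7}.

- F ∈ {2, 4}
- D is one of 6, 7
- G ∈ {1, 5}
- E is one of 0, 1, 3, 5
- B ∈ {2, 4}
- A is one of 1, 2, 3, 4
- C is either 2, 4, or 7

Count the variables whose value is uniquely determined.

B and F share exactly the 2 values {2, 4}; by pigeonhole those values go to them, so strike 2, 4 from A, C.
C has just one choice, so C = 7. So D can't be 7.
That leaves D = 6.
Determined: C=7, D=6. The other variables each still have more than one consistent value. That makes 2.

2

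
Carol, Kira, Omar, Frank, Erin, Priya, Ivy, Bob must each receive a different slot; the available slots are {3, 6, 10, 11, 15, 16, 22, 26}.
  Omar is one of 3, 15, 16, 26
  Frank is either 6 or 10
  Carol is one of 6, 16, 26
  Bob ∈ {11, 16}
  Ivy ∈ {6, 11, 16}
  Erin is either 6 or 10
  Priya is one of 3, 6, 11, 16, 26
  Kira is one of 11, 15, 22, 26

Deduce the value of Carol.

26

The 8 variables draw from only 8 values {3, 6, 10, 11, 15, 16, 22, 26}, so each is used; only Kira can be 22, hence Kira = 22.
The 7 still-open variables together cover exactly {3, 6, 10, 11, 15, 16, 26} — 7 values for 7 variables — and 15 appears only in Omar's list, so Omar = 15.
The 6 still-open variables together cover exactly {3, 6, 10, 11, 16, 26} — 6 values for 6 variables — and 3 appears only in Priya's list, so Priya = 3.
The 5 still-open variables draw from only 5 values {6, 10, 11, 16, 26}, so each is used; only Carol can be 26, hence Carol = 26.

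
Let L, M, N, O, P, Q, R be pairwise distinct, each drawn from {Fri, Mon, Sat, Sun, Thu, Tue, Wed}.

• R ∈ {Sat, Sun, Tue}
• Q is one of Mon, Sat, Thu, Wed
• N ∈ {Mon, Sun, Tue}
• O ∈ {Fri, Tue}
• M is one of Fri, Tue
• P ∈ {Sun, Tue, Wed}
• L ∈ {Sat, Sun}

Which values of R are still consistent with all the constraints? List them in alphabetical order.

Sat, Sun

Among the 7 variables, Thu fits only Q (and all 7 values in {Fri, Mon, Sat, Sun, Thu, Tue, Wed} must be used), so Q = Thu.
Among the 6 still-open variables, Mon fits only N (and all 6 values in {Fri, Mon, Sat, Sun, Tue, Wed} must be used), so N = Mon.
Among the 5 still-open variables, Wed fits only P (and all 5 values in {Fri, Sat, Sun, Tue, Wed} must be used), so P = Wed.
M and O share exactly the 2 values {Fri, Tue}; by pigeonhole those values go to them, so strike Fri, Tue from R.
No further eliminations apply; R can still be any of Sat, Sun.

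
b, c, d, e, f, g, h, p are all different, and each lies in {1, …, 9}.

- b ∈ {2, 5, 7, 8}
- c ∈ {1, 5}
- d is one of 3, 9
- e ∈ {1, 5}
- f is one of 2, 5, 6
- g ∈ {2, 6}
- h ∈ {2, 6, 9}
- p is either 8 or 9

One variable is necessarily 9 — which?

h

The 8 variables draw from only 8 values {1, 2, 3, 5, 6, 7, 8, 9}, so each is used; only d can be 3, hence d = 3.
The 7 still-open variables together cover exactly {1, 2, 5, 6, 7, 8, 9} — 7 values for 7 variables — and 7 appears only in b's list, so b = 7.
The 6 still-open variables draw from only 6 values {1, 2, 5, 6, 8, 9}, so each is used; only p can be 8, hence p = 8.
Among the 5 still-open variables, 9 fits only h (and all 5 values in {1, 2, 5, 6, 9} must be used), so h = 9.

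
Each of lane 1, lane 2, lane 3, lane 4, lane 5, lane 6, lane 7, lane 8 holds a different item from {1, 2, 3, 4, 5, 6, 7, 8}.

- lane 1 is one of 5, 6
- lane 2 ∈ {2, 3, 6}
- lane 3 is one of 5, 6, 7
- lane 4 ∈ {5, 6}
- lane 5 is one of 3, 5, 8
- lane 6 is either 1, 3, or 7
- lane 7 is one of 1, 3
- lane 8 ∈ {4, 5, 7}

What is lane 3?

7

Among the 8 variables, 2 fits only lane 2 (and all 8 values in {1, 2, 3, 4, 5, 6, 7, 8} must be used), so lane 2 = 2.
The 7 still-open variables draw from only 7 values {1, 3, 4, 5, 6, 7, 8}, so each is used; only lane 8 can be 4, hence lane 8 = 4.
The 6 still-open variables draw from only 6 values {1, 3, 5, 6, 7, 8}, so each is used; only lane 5 can be 8, hence lane 5 = 8.
The 2 variables lane 1 and lane 4 are confined to {5, 6}, which locks those values in; drop them from lane 3.
So lane 3 = 7.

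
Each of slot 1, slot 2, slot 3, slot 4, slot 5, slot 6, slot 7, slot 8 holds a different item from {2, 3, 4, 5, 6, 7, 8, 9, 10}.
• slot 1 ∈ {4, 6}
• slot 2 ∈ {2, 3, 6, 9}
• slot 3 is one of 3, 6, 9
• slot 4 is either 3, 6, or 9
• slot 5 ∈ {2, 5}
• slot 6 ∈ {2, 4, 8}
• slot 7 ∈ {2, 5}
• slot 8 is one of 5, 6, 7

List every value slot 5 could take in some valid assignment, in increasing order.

The 8 variables draw from only 8 values {2, 3, 4, 5, 6, 7, 8, 9}, so each is used; only slot 8 can be 7, hence slot 8 = 7.
The 7 still-open variables draw from only 7 values {2, 3, 4, 5, 6, 8, 9}, so each is used; only slot 6 can be 8, hence slot 6 = 8.
Among the 6 still-open variables, 4 fits only slot 1 (and all 6 values in {2, 3, 4, 5, 6, 9} must be used), so slot 1 = 4.
slot 5 and slot 7 share exactly the 2 values {2, 5}; by pigeonhole those values go to them, so strike 2, 5 from slot 2.
No further eliminations apply; slot 5 can still be any of 2, 5.

2, 5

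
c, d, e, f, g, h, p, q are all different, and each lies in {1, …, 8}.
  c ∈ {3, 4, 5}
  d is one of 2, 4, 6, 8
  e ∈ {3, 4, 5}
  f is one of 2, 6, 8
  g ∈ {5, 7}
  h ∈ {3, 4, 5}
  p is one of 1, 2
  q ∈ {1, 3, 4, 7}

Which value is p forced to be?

2

c, e, h between them cover only {3, 4, 5} — a naked triple. Remove those values from d, g, q.
g's domain is down to {7}, so g = 7. So q can't be 7.
q has just one choice, so q = 1. Eliminate 1 elsewhere: p.
So p = 2.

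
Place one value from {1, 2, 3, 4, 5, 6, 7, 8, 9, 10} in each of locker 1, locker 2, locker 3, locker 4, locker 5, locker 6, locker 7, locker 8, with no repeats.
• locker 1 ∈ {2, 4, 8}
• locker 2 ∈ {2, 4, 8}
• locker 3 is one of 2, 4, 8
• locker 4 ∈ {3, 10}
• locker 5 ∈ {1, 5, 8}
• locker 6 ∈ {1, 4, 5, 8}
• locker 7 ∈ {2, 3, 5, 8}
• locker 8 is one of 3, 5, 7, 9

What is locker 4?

10

locker 1, locker 2, locker 3 share exactly the 3 values {2, 4, 8}; by pigeonhole those values go to them, so strike 2, 4, 8 from locker 5, locker 6, locker 7.
locker 5 and locker 6 share exactly the 2 values {1, 5}; by pigeonhole those values go to them, so strike 1, 5 from locker 7, locker 8.
locker 7 must be 3 (only option left). Remove 3 from locker 4, locker 8.
So locker 4 = 10.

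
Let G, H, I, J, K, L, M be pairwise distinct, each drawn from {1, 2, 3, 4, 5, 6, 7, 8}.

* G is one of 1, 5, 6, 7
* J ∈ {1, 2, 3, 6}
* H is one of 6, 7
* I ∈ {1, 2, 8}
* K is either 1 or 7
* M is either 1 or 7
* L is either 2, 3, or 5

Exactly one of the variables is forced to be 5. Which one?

The 7 variables draw from only 7 values {1, 2, 3, 5, 6, 7, 8}, so each is used; only I can be 8, hence I = 8.
K and M between them cover only {1, 7} — a naked pair. Remove those values from G, H, J.
H's domain is down to {6}, so H = 6. Strike 6 from G, J.
So 5 goes to G.

G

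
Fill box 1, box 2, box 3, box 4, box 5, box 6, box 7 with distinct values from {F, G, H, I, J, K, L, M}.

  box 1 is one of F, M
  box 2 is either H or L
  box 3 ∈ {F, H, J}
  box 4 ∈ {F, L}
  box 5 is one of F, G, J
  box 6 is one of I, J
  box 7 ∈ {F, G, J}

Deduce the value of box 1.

The 7 variables together cover exactly {F, G, H, I, J, L, M} — 7 values for 7 variables — and I appears only in box 6's list, so box 6 = I.
The 6 still-open variables together cover exactly {F, G, H, J, L, M} — 6 values for 6 variables — and M appears only in box 1's list, so box 1 = M.

M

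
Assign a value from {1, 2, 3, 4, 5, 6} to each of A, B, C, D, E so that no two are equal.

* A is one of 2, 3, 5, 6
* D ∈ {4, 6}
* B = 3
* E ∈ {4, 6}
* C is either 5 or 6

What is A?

2

B has just one choice, so B = 3. So A can't be 3.
The 4 still-open variables together cover exactly {2, 4, 5, 6} — 4 values for 4 variables — and 2 appears only in A's list, so A = 2.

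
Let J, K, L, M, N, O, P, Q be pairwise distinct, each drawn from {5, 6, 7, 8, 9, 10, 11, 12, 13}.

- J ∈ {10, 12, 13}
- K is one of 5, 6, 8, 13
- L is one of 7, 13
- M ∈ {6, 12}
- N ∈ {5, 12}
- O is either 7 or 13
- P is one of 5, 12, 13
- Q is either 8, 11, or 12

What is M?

6

The 8 variables draw from only 8 values {5, 6, 7, 8, 10, 11, 12, 13}, so each is used; only J can be 10, hence J = 10.
The 7 still-open variables together cover exactly {5, 6, 7, 8, 11, 12, 13} — 7 values for 7 variables — and 11 appears only in Q's list, so Q = 11.
The 6 still-open variables together cover exactly {5, 6, 7, 8, 12, 13} — 6 values for 6 variables — and 8 appears only in K's list, so K = 8.
The 5 still-open variables draw from only 5 values {5, 6, 7, 12, 13}, so each is used; only M can be 6, hence M = 6.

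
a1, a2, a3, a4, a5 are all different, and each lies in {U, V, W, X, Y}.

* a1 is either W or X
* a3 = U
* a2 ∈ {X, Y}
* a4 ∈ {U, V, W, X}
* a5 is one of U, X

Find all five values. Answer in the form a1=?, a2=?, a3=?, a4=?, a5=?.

a1=W, a2=Y, a3=U, a4=V, a5=X

a3 must be U (only option left). Strike U from a4, a5.
That leaves a5 = X. Strike X from a1, a2, a4.
a1 has just one choice, so a1 = W. Remove W from a4.
a2 must be Y (only option left).
a4's domain is down to {V}, so a4 = V.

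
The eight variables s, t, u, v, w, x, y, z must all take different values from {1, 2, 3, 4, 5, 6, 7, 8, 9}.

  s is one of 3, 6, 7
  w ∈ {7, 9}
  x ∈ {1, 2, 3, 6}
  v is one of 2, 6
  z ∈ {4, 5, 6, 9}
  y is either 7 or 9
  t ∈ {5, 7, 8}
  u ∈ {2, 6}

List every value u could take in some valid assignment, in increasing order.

u and v share exactly the 2 values {2, 6}; by pigeonhole those values go to them, so strike 2, 6 from s, x, z.
w and y share exactly the 2 values {7, 9}; by pigeonhole those values go to them, so strike 7, 9 from s, t, z.
That leaves s = 3. Remove 3 from x.
x's domain is down to {1}, so x = 1.
No further eliminations apply; u can still be any of 2, 6.

2, 6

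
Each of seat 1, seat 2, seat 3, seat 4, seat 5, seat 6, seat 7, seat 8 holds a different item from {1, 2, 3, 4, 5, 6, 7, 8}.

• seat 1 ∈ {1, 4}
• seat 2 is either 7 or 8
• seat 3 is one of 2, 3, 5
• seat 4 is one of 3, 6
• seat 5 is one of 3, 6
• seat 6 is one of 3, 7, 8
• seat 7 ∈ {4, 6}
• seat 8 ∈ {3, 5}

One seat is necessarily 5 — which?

The 8 variables draw from only 8 values {1, 2, 3, 4, 5, 6, 7, 8}, so each is used; only seat 1 can be 1, hence seat 1 = 1.
The 7 still-open variables draw from only 7 values {2, 3, 4, 5, 6, 7, 8}, so each is used; only seat 3 can be 2, hence seat 3 = 2.
Among the 6 still-open variables, 4 fits only seat 7 (and all 6 values in {3, 4, 5, 6, 7, 8} must be used), so seat 7 = 4.
Among the 5 still-open variables, 5 fits only seat 8 (and all 5 values in {3, 5, 6, 7, 8} must be used), so seat 8 = 5.

seat 8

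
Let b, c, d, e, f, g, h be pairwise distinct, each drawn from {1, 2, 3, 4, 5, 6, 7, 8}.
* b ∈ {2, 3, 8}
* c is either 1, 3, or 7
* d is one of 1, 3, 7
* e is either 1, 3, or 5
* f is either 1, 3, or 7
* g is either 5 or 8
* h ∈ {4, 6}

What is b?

2

c, d, f between them cover only {1, 3, 7} — a naked triple. Remove those values from b, e.
e has just one choice, so e = 5. Eliminate 5 elsewhere: g.
That leaves g = 8. Eliminate 8 elsewhere: b.
So b = 2.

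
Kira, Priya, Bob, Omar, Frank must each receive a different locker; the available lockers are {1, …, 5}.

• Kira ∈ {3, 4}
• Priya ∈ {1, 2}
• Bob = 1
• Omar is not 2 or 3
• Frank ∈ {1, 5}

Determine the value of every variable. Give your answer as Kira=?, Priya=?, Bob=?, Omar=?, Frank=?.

Kira=3, Priya=2, Bob=1, Omar=4, Frank=5

Bob's domain is down to {1}, so Bob = 1. So Priya, Omar, Frank can't be 1.
Frank has just one choice, so Frank = 5. Eliminate 5 elsewhere: Omar.
That leaves Priya = 2.
Omar's domain is down to {4}, so Omar = 4. Strike 4 from Kira.
Kira's domain is down to {3}, so Kira = 3.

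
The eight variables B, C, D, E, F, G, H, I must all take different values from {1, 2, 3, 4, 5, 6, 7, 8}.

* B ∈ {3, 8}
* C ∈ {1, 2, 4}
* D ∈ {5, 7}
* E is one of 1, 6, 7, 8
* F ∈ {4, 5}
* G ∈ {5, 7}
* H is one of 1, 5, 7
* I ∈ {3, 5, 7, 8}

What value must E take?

The 8 variables together cover exactly {1, 2, 3, 4, 5, 6, 7, 8} — 8 values for 8 variables — and 2 appears only in C's list, so C = 2.
Among the 7 still-open variables, 4 fits only F (and all 7 values in {1, 3, 4, 5, 6, 7, 8} must be used), so F = 4.
The 6 still-open variables draw from only 6 values {1, 3, 5, 6, 7, 8}, so each is used; only E can be 6, hence E = 6.

6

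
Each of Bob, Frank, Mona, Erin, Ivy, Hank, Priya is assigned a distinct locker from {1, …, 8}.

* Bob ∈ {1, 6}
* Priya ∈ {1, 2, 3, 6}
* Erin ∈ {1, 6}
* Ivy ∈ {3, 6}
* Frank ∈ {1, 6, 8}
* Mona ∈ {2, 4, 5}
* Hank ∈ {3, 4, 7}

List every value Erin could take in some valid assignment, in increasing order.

The 2 variables Bob and Erin are confined to {1, 6}, which locks those values in; drop them from Frank, Ivy, Priya.
Frank has just one choice, so Frank = 8.
That leaves Ivy = 3. Eliminate 3 elsewhere: Hank, Priya.
That leaves Priya = 2. So Mona can't be 2.
No further eliminations apply; Erin can still be any of 1, 6.

1, 6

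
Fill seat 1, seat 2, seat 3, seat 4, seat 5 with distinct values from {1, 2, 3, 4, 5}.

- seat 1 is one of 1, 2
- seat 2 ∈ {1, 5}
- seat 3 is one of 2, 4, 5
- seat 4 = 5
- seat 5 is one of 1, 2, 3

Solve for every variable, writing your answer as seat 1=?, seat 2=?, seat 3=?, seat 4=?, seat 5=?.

seat 4's domain is down to {5}, so seat 4 = 5. So seat 2, seat 3 can't be 5.
seat 2 has just one choice, so seat 2 = 1. So seat 1, seat 5 can't be 1.
seat 1 has just one choice, so seat 1 = 2. Eliminate 2 elsewhere: seat 3, seat 5.
seat 3 has just one choice, so seat 3 = 4.
seat 5 has just one choice, so seat 5 = 3.

seat 1=2, seat 2=1, seat 3=4, seat 4=5, seat 5=3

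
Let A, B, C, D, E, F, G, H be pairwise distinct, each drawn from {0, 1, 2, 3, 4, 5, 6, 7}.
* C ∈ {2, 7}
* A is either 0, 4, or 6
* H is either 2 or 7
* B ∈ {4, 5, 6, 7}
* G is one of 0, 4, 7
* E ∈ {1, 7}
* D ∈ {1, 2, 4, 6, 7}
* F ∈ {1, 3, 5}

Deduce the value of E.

1

The 8 variables draw from only 8 values {0, 1, 2, 3, 4, 5, 6, 7}, so each is used; only F can be 3, hence F = 3.
The 7 still-open variables draw from only 7 values {0, 1, 2, 4, 5, 6, 7}, so each is used; only B can be 5, hence B = 5.
The 2 variables C and H are confined to {2, 7}, which locks those values in; drop them from D, E, G.
So E = 1.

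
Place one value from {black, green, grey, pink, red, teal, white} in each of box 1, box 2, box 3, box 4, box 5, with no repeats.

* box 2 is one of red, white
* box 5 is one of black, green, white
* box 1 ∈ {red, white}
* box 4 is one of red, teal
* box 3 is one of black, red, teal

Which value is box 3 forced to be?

black

Among the 5 variables, green fits only box 5 (and all 5 values in {black, green, red, teal, white} must be used), so box 5 = green.
The 4 still-open variables together cover exactly {black, red, teal, white} — 4 values for 4 variables — and black appears only in box 3's list, so box 3 = black.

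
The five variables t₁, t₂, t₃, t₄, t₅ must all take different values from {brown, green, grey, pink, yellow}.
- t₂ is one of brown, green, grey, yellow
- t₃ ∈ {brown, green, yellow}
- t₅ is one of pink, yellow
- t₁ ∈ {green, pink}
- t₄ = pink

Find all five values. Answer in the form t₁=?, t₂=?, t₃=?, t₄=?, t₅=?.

t₁=green, t₂=grey, t₃=brown, t₄=pink, t₅=yellow

t₄'s domain is down to {pink}, so t₄ = pink. Remove pink from t₁, t₅.
That leaves t₅ = yellow. So t₂, t₃ can't be yellow.
That leaves t₁ = green. Eliminate green elsewhere: t₂, t₃.
That leaves t₃ = brown. Remove brown from t₂.
t₂ has just one choice, so t₂ = grey.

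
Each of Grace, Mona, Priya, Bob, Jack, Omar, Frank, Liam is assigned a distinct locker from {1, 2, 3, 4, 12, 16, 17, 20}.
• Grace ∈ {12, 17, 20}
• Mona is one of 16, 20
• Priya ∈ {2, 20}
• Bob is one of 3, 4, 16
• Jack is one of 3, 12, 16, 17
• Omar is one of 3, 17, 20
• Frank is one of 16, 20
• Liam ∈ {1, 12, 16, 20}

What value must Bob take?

The 8 variables draw from only 8 values {1, 2, 3, 4, 12, 16, 17, 20}, so each is used; only Liam can be 1, hence Liam = 1.
Among the 7 still-open variables, 2 fits only Priya (and all 7 values in {2, 3, 4, 12, 16, 17, 20} must be used), so Priya = 2.
The 6 still-open variables draw from only 6 values {3, 4, 12, 16, 17, 20}, so each is used; only Bob can be 4, hence Bob = 4.

4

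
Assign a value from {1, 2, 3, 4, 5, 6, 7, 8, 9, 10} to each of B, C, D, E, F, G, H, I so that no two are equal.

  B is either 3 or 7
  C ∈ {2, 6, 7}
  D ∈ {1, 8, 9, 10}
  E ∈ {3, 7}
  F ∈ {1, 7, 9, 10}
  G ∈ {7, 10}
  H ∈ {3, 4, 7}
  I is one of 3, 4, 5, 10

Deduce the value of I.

The 2 variables B and E are confined to {3, 7}, which locks those values in; drop them from C, F, G, H, I.
G has just one choice, so G = 10. Remove 10 from D, F, I.
H's domain is down to {4}, so H = 4. Remove 4 from I.
So I = 5.

5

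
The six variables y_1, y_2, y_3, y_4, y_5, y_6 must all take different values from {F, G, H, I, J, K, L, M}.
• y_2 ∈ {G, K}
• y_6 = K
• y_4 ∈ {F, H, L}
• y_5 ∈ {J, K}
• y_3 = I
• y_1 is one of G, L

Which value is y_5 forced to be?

y_3's domain is down to {I}, so y_3 = I.
That leaves y_6 = K. So y_2, y_5 can't be K.
So y_5 = J.

J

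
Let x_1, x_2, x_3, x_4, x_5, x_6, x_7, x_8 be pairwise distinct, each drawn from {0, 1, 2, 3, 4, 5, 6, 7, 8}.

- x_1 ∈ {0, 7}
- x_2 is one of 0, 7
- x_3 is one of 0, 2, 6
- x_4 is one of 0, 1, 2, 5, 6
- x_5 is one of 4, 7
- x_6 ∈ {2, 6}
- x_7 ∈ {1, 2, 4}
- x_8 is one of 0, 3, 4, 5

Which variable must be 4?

x_5

The 8 variables together cover exactly {0, 1, 2, 3, 4, 5, 6, 7} — 8 values for 8 variables — and 3 appears only in x_8's list, so x_8 = 3.
The 7 still-open variables draw from only 7 values {0, 1, 2, 4, 5, 6, 7}, so each is used; only x_4 can be 5, hence x_4 = 5.
Among the 6 still-open variables, 1 fits only x_7 (and all 6 values in {0, 1, 2, 4, 6, 7} must be used), so x_7 = 1.
Among the 5 still-open variables, 4 fits only x_5 (and all 5 values in {0, 2, 4, 6, 7} must be used), so x_5 = 4.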